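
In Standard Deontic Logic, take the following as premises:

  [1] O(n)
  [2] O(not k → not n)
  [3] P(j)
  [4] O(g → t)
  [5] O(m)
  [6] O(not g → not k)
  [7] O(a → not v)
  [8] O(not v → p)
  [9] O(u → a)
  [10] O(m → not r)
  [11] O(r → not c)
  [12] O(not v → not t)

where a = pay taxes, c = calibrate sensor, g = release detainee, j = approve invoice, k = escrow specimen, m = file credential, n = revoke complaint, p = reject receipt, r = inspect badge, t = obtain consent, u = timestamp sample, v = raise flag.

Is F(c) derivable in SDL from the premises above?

No

Premise 11 is O(r → not c), but O(r) is not derivable from the premises, so it does not yield O(not c).
No other premise forces O(not c). An ideal world satisfying every premise can still have c true, so F(c) is not derivable.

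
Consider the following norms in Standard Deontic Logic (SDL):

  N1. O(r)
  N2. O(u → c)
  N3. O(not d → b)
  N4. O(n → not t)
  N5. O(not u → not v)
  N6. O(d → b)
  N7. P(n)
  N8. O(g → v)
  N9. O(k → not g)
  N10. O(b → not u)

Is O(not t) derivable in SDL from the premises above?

Premise 4 is O(n → not t), but O(n) is not derivable from the premises (the permission P(n) asserts only not O(not n), not O(n)), so it does not yield O(not t).
No other premise forces O(not t). An ideal world satisfying every premise can still have not t false, so O(not t) is not derivable.

No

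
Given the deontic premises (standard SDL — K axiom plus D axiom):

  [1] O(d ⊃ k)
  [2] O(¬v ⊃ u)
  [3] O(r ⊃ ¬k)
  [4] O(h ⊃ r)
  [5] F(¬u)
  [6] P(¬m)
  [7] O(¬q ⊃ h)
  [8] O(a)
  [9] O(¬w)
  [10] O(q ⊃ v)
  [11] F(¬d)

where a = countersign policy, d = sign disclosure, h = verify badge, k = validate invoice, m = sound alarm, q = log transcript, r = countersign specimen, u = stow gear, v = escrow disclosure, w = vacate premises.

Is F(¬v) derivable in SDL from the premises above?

Yes

F(¬d) at premise 11 means O(d).
From O(d) and premise 1, O(d ⊃ k), we obtain O(k).
The contrapositive of premise 3 (O(r ⊃ ¬k)) is O(k ⊃ ¬r), and O(k) is already established, so O(¬r).
Premise 4 is O(h ⊃ r); contrapositively O(¬r ⊃ ¬h). Since O(¬r) holds, K gives O(¬h).
The contrapositive of premise 7 (O(¬q ⊃ h)) is O(¬h ⊃ q), and O(¬h) is already established, so O(q).
Premise 10 is O(q ⊃ v); since O(q), deontic closure gives O(v).
Premises 2, 5, 6, 8, 9 do not contribute to this derivation.
So O(v) holds, i.e. F(¬v). The claim follows.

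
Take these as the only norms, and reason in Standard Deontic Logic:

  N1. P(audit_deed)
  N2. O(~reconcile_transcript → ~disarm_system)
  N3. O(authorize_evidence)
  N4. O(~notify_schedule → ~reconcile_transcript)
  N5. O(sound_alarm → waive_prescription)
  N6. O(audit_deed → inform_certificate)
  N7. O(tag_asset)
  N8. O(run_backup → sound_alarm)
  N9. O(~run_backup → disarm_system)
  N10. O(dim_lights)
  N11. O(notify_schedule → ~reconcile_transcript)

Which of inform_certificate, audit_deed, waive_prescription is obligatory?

waive_prescription

By case analysis on notify_schedule: premise 11 gives O(notify_schedule → ~reconcile_transcript) and premise 4 gives O(~notify_schedule → ~reconcile_transcript), so O(~reconcile_transcript) either way.
With premise 2, O(~reconcile_transcript → ~disarm_system), the K-axiom yields O(~disarm_system).
The contrapositive of premise 9 (O(~run_backup → disarm_system)) is O(~disarm_system → run_backup), and O(~disarm_system) is already established, so O(run_backup).
Premise 8 is O(run_backup → sound_alarm); since O(run_backup), deontic closure gives O(sound_alarm).
From O(sound_alarm) and premise 5, O(sound_alarm → waive_prescription), we obtain O(waive_prescription).
So O(waive_prescription) holds — waive_prescription is obligatory. None of the other listed options is made obligatory by any chain of premises.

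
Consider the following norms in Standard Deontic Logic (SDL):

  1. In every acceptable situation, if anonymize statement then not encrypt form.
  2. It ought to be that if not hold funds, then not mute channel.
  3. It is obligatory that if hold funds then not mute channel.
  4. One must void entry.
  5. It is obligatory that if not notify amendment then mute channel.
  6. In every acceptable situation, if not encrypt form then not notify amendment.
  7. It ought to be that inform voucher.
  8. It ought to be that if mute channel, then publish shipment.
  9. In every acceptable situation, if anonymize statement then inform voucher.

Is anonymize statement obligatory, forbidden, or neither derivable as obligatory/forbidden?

Premises 3 and 2 cover both cases: O(hold_funds → ¬mute_channel) and O(¬hold_funds → ¬mute_channel). Since hold_funds ∨ ¬hold_funds is a tautology, O(¬mute_channel) follows.
Premise 5, O(¬notify_amendment → mute_channel), contraposes to O(¬mute_channel → notify_amendment); with O(¬mute_channel) we get O(notify_amendment).
The contrapositive of premise 6 (O(¬encrypt_form → ¬notify_amendment)) is O(notify_amendment → encrypt_form), and O(notify_amendment) is already established, so O(encrypt_form).
Premise 1 is O(anonymize_statement → ¬encrypt_form); contrapositively O(encrypt_form → ¬anonymize_statement). Since O(encrypt_form) holds, K gives O(¬anonymize_statement).
Premises 4, 7, 8, 9 do not contribute to this derivation.
Thus O(¬anonymize_statement), which is F(anonymize_statement): anonymize_statement is forbidden.

Forbidden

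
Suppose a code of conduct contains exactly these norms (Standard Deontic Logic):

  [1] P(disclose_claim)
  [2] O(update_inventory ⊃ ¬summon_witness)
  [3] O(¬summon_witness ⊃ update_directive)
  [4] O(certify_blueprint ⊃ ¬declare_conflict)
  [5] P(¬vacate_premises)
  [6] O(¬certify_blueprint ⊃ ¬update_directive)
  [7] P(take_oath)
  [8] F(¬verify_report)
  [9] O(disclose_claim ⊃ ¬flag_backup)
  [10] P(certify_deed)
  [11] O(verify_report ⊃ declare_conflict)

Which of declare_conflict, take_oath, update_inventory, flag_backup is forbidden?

F(¬verify_report) at premise 8 means O(verify_report).
With premise 11, O(verify_report ⊃ declare_conflict), the K-axiom yields O(declare_conflict).
The contrapositive of premise 4 (O(certify_blueprint ⊃ ¬declare_conflict)) is O(declare_conflict ⊃ ¬certify_blueprint), and O(declare_conflict) is already established, so O(¬certify_blueprint).
Applying K to premise 6 (O(¬certify_blueprint ⊃ ¬update_directive)) and O(¬certify_blueprint) yields O(¬update_directive).
The contrapositive of premise 3 (O(¬summon_witness ⊃ update_directive)) is O(¬update_directive ⊃ summon_witness), and O(¬update_directive) is already established, so O(summon_witness).
Premise 2, O(update_inventory ⊃ ¬summon_witness), contraposes to O(summon_witness ⊃ ¬update_inventory); with O(summon_witness) we get O(¬update_inventory).
So O(¬update_inventory) holds, i.e. update_inventory is forbidden. None of the other listed options is forbidden under the premises.

update_inventory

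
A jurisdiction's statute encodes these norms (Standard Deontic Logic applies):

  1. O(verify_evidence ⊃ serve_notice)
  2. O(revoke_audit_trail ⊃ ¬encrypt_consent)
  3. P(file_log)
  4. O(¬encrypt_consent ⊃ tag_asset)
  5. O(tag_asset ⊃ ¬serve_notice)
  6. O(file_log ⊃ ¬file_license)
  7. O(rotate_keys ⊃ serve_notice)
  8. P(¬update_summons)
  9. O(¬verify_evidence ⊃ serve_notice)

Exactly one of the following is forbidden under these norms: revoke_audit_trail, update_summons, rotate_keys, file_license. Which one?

Premises 1 and 9 are O(verify_evidence ⊃ serve_notice) and O(¬verify_evidence ⊃ serve_notice); every ideal world satisfies verify_evidence or ¬verify_evidence, so in either case serve_notice holds — hence O(serve_notice).
Premise 5, O(tag_asset ⊃ ¬serve_notice), contraposes to O(serve_notice ⊃ ¬tag_asset); with O(serve_notice) we get O(¬tag_asset).
Premise 4 is O(¬encrypt_consent ⊃ tag_asset); contrapositively O(¬tag_asset ⊃ encrypt_consent). Since O(¬tag_asset) holds, K gives O(encrypt_consent).
Premise 2 is O(revoke_audit_trail ⊃ ¬encrypt_consent); contrapositively O(encrypt_consent ⊃ ¬revoke_audit_trail). Since O(encrypt_consent) holds, K gives O(¬revoke_audit_trail).
So O(¬revoke_audit_trail) holds, i.e. revoke_audit_trail is forbidden. None of the other listed options is forbidden under the premises.

revoke_audit_trail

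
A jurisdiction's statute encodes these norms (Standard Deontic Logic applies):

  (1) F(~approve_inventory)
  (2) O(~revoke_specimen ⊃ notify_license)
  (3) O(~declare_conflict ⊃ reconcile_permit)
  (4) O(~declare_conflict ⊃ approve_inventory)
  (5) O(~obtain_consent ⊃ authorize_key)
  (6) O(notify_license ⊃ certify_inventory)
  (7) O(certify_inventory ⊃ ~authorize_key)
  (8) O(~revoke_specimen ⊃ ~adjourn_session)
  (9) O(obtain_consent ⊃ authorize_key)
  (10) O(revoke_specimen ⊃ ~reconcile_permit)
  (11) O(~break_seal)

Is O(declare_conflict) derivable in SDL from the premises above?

Premises 9 and 5 are O(obtain_consent ⊃ authorize_key) and O(~obtain_consent ⊃ authorize_key); every ideal world satisfies obtain_consent or ~obtain_consent, so in either case authorize_key holds — hence O(authorize_key).
The contrapositive of premise 7 (O(certify_inventory ⊃ ~authorize_key)) is O(authorize_key ⊃ ~certify_inventory), and O(authorize_key) is already established, so O(~certify_inventory).
The contrapositive of premise 6 (O(notify_license ⊃ certify_inventory)) is O(~certify_inventory ⊃ ~notify_license), and O(~certify_inventory) is already established, so O(~notify_license).
Premise 2, O(~revoke_specimen ⊃ notify_license), contraposes to O(~notify_license ⊃ revoke_specimen); with O(~notify_license) we get O(revoke_specimen).
Applying K to premise 10 (O(revoke_specimen ⊃ ~reconcile_permit)) and O(revoke_specimen) yields O(~reconcile_permit).
The contrapositive of premise 3 (O(~declare_conflict ⊃ reconcile_permit)) is O(~reconcile_permit ⊃ declare_conflict), and O(~reconcile_permit) is already established, so O(declare_conflict).
Premises 1, 4, 8, 11 do not contribute to this derivation.
So O(declare_conflict) follows.

Yes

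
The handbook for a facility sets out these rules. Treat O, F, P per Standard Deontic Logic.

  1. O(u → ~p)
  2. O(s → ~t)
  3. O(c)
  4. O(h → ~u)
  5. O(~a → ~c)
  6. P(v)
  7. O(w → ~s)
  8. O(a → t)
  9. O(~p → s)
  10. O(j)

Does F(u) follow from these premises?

Yes

From premise 3 we have O(c).
The contrapositive of premise 5 (O(~a → ~c)) is O(c → a), and O(c) is already established, so O(a).
From O(a) and premise 8, O(a → t), we obtain O(t).
Premise 2, O(s → ~t), contraposes to O(t → ~s); with O(t) we get O(~s).
Premise 9 is O(~p → s); contrapositively O(~s → p). Since O(~s) holds, K gives O(p).
Premise 1, O(u → ~p), contraposes to O(p → ~u); with O(p) we get O(~u).
Premises 4, 6, 7, 10 do not contribute to this derivation.
So O(~u) holds, i.e. F(u). The claim follows.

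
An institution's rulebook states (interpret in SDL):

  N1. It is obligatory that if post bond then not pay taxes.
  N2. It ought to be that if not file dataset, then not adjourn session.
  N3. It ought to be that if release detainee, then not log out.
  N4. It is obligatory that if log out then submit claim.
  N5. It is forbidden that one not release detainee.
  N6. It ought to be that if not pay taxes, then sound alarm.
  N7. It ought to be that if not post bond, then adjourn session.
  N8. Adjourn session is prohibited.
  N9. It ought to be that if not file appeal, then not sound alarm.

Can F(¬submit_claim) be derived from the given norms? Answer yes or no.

Premise 4 is O(log_out → submit_claim), but O(log_out) is not derivable from the premises, so it does not yield O(submit_claim).
No other premise forces O(submit_claim). An ideal world satisfying every premise can still have ¬submit_claim true, so F(¬submit_claim) is not derivable.

No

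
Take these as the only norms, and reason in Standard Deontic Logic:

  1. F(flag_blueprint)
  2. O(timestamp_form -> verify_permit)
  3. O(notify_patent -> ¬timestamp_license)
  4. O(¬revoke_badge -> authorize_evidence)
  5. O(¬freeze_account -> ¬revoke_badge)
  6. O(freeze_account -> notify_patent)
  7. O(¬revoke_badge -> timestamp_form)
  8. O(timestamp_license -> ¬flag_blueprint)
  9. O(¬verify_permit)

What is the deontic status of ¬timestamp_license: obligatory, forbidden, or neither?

Premise 9 states O(¬verify_permit) outright.
The contrapositive of premise 2 (O(timestamp_form -> verify_permit)) is O(¬verify_permit -> ¬timestamp_form), and O(¬verify_permit) is already established, so O(¬timestamp_form).
Premise 7, O(¬revoke_badge -> timestamp_form), contraposes to O(¬timestamp_form -> revoke_badge); with O(¬timestamp_form) we get O(revoke_badge).
Premise 5 is O(¬freeze_account -> ¬revoke_badge); contrapositively O(revoke_badge -> freeze_account). Since O(revoke_badge) holds, K gives O(freeze_account).
From O(freeze_account) and premise 6, O(freeze_account -> notify_patent), we obtain O(notify_patent).
Applying K to premise 3 (O(notify_patent -> ¬timestamp_license)) and O(notify_patent) yields O(¬timestamp_license).
Premises 1, 4, 8 do not contribute to this derivation.
Hence ¬timestamp_license is obligatory.

Obligatory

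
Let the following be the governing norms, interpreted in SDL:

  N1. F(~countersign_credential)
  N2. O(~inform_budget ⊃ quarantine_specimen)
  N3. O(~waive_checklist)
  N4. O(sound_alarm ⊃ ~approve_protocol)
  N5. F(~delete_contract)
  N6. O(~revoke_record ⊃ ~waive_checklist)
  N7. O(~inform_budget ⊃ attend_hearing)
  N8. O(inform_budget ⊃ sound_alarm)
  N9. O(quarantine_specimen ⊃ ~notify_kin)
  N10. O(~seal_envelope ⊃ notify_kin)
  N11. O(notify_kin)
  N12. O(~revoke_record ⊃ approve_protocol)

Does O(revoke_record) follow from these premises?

Premise 11 states O(notify_kin) outright.
The contrapositive of premise 9 (O(quarantine_specimen ⊃ ~notify_kin)) is O(notify_kin ⊃ ~quarantine_specimen), and O(notify_kin) is already established, so O(~quarantine_specimen).
Premise 2 is O(~inform_budget ⊃ quarantine_specimen); contrapositively O(~quarantine_specimen ⊃ inform_budget). Since O(~quarantine_specimen) holds, K gives O(inform_budget).
Premise 8 is O(inform_budget ⊃ sound_alarm); since O(inform_budget), deontic closure gives O(sound_alarm).
From O(sound_alarm) and premise 4, O(sound_alarm ⊃ ~approve_protocol), we obtain O(~approve_protocol).
Premise 12 is O(~revoke_record ⊃ approve_protocol); contrapositively O(~approve_protocol ⊃ revoke_record). Since O(~approve_protocol) holds, K gives O(revoke_record).
Premises 1, 3, 5, 6, 7, 10 do not contribute to this derivation.
So O(revoke_record) follows.

Yes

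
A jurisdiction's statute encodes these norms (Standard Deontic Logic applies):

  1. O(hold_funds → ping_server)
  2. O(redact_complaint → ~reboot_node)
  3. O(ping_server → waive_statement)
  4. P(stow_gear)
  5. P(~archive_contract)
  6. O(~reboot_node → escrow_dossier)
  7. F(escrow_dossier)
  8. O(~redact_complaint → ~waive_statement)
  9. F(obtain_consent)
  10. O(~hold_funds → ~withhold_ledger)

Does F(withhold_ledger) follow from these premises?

Premise 7, F(escrow_dossier), is equivalent to O(~escrow_dossier).
Premise 6 is O(~reboot_node → escrow_dossier); contrapositively O(~escrow_dossier → reboot_node). Since O(~escrow_dossier) holds, K gives O(reboot_node).
Premise 2, O(redact_complaint → ~reboot_node), contraposes to O(reboot_node → ~redact_complaint); with O(reboot_node) we get O(~redact_complaint).
Applying K to premise 8 (O(~redact_complaint → ~waive_statement)) and O(~redact_complaint) yields O(~waive_statement).
Premise 3 is O(ping_server → waive_statement); contrapositively O(~waive_statement → ~ping_server). Since O(~waive_statement) holds, K gives O(~ping_server).
Premise 1, O(hold_funds → ping_server), contraposes to O(~ping_server → ~hold_funds); with O(~ping_server) we get O(~hold_funds).
With premise 10, O(~hold_funds → ~withhold_ledger), the K-axiom yields O(~withhold_ledger).
Premises 4, 5, 9 do not contribute to this derivation.
So O(~withhold_ledger) holds, i.e. F(withhold_ledger). The claim follows.

Yes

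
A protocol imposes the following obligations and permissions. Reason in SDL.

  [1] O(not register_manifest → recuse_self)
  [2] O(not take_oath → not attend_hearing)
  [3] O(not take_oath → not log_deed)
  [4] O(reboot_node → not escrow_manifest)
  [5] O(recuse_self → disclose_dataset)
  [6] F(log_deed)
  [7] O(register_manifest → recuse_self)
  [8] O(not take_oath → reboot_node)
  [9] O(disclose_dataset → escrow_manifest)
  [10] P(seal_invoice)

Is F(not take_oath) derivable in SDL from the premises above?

Yes

By case analysis on not register_manifest: premise 1 gives O(not register_manifest → recuse_self) and premise 7 gives O(register_manifest → recuse_self), so O(recuse_self) either way.
From O(recuse_self) and premise 5, O(recuse_self → disclose_dataset), we obtain O(disclose_dataset).
From O(disclose_dataset) and premise 9, O(disclose_dataset → escrow_manifest), we obtain O(escrow_manifest).
Premise 4 is O(reboot_node → not escrow_manifest); contrapositively O(escrow_manifest → not reboot_node). Since O(escrow_manifest) holds, K gives O(not reboot_node).
Premise 8, O(not take_oath → reboot_node), contraposes to O(not reboot_node → take_oath); with O(not reboot_node) we get O(take_oath).
Premises 2, 3, 6, 10 do not contribute to this derivation.
So O(take_oath) holds, i.e. F(not take_oath). The claim follows.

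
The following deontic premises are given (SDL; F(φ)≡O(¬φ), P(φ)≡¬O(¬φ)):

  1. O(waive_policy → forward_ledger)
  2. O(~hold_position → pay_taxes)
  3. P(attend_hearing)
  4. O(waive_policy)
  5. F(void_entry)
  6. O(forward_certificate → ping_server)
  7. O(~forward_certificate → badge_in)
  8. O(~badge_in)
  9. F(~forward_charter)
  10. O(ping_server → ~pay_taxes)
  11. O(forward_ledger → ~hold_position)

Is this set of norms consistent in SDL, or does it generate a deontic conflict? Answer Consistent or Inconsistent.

From premise 4 we have O(waive_policy).
With premise 1, O(waive_policy → forward_ledger), the K-axiom yields O(forward_ledger).
With premise 11, O(forward_ledger → ~hold_position), the K-axiom yields O(~hold_position).
With premise 2, O(~hold_position → pay_taxes), the K-axiom yields O(pay_taxes).
Premise 10 is O(ping_server → ~pay_taxes); contrapositively O(pay_taxes → ~ping_server). Since O(pay_taxes) holds, K gives O(~ping_server).
Premise 6, O(forward_certificate → ping_server), contraposes to O(~ping_server → ~forward_certificate); with O(~ping_server) we get O(~forward_certificate).
From O(~forward_certificate) and premise 7, O(~forward_certificate → badge_in), we obtain O(badge_in).
But premise 8 directly asserts O(~badge_in).
We now have both O(badge_in) and O(~badge_in) — badge_in is simultaneously obligatory and forbidden, violating the D-axiom.

Inconsistent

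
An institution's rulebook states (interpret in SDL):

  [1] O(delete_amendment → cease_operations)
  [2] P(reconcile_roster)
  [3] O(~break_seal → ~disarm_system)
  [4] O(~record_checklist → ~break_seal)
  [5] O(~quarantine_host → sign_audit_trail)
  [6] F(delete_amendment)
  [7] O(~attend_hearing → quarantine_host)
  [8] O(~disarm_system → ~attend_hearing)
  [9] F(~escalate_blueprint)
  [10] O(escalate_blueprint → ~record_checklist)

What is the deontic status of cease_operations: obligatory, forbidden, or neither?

Neither

Premise 1 is O(delete_amendment → cease_operations), but O(delete_amendment) is not derivable from the premises, so it does not yield O(cease_operations).
No premise or chain of K-axiom applications forces O(cease_operations), and none forces O(~cease_operations). So cease_operations is neither obligatory nor forbidden under these norms.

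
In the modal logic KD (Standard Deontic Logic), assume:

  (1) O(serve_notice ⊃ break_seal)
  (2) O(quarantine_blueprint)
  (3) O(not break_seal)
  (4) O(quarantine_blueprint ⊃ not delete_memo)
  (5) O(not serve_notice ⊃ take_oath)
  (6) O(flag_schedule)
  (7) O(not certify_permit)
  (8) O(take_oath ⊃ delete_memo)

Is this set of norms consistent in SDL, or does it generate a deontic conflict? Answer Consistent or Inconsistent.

From premise 2 we have O(quarantine_blueprint).
Applying K to premise 4 (O(quarantine_blueprint ⊃ not delete_memo)) and O(quarantine_blueprint) yields O(not delete_memo).
Premise 8, O(take_oath ⊃ delete_memo), contraposes to O(not delete_memo ⊃ not take_oath); with O(not delete_memo) we get O(not take_oath).
Premise 5, O(not serve_notice ⊃ take_oath), contraposes to O(not take_oath ⊃ serve_notice); with O(not take_oath) we get O(serve_notice).
With premise 1, O(serve_notice ⊃ break_seal), the K-axiom yields O(break_seal).
Yet premise 3 states O(not break_seal).
We now have both O(break_seal) and O(not break_seal) — break_seal is simultaneously obligatory and forbidden, violating the D-axiom.

Inconsistent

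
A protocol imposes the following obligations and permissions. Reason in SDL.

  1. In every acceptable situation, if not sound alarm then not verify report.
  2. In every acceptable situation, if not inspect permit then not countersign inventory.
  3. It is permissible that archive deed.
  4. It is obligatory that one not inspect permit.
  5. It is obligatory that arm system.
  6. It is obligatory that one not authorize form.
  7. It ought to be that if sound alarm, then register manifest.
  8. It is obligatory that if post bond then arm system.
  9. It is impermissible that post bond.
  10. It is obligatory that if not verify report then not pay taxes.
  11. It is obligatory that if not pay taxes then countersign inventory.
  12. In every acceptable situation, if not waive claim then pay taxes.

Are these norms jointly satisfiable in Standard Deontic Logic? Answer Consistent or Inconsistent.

Premise 8 is O(post_bond → arm_system); even if O(arm_system) held, inferring O(post_bond) would be affirming the consequent — invalid.
So O(post_bond) is not derivable, and the apparent clash with O(¬post_bond) does not arise.
A world satisfying every obligation exists (e.g. archive_deed=false, arm_system=true, authorize_form=false, countersign_inventory=false, inspect_permit=false, pay_taxes=true, post_bond=false, register_manifest=true, sound_alarm=true, verify_report=true, waive_claim=false); no atom is both obligatory and forbidden, so the set is consistent.

Consistent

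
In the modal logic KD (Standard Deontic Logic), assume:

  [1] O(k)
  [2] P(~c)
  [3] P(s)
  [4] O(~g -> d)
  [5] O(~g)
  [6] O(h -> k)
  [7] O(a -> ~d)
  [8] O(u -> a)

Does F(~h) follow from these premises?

Premise 6 is O(h -> k); even if O(k) held, inferring O(h) would be affirming the consequent — invalid.
No other premise forces O(h). An ideal world satisfying every premise can still have ~h true, so F(~h) is not derivable.

No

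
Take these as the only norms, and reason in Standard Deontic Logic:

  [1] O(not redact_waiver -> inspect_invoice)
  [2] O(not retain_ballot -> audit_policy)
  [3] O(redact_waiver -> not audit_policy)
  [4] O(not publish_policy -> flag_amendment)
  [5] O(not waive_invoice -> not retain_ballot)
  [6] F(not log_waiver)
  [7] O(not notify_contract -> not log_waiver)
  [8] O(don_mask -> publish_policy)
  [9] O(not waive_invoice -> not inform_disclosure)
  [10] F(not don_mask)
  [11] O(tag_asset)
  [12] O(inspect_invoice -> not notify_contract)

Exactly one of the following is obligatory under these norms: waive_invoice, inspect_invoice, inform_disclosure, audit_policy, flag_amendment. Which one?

waive_invoice

Premise 6, F(not log_waiver), is equivalent to O(log_waiver).
The contrapositive of premise 7 (O(not notify_contract -> not log_waiver)) is O(log_waiver -> notify_contract), and O(log_waiver) is already established, so O(notify_contract).
The contrapositive of premise 12 (O(inspect_invoice -> not notify_contract)) is O(notify_contract -> not inspect_invoice), and O(notify_contract) is already established, so O(not inspect_invoice).
The contrapositive of premise 1 (O(not redact_waiver -> inspect_invoice)) is O(not inspect_invoice -> redact_waiver), and O(not inspect_invoice) is already established, so O(redact_waiver).
From O(redact_waiver) and premise 3, O(redact_waiver -> not audit_policy), we obtain O(not audit_policy).
Premise 2, O(not retain_ballot -> audit_policy), contraposes to O(not audit_policy -> retain_ballot); with O(not audit_policy) we get O(retain_ballot).
The contrapositive of premise 5 (O(not waive_invoice -> not retain_ballot)) is O(retain_ballot -> waive_invoice), and O(retain_ballot) is already established, so O(waive_invoice).
So O(waive_invoice) holds — waive_invoice is obligatory. None of the other listed options is made obligatory by any chain of premises.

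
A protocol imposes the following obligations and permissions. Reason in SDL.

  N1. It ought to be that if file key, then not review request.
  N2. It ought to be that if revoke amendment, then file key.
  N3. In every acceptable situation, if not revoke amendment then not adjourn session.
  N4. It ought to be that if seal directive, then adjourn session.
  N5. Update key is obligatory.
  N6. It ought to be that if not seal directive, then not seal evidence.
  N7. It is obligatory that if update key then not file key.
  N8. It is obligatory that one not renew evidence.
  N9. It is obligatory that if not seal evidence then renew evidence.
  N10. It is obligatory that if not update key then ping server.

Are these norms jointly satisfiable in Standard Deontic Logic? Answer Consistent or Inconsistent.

From premise 5 we have O(update_key).
Premise 7 is O(update_key → ¬file_key); since O(update_key), deontic closure gives O(¬file_key).
Premise 2, O(revoke_amendment → file_key), contraposes to O(¬file_key → ¬revoke_amendment); with O(¬file_key) we get O(¬revoke_amendment).
With premise 3, O(¬revoke_amendment → ¬adjourn_session), the K-axiom yields O(¬adjourn_session).
Premise 4 is O(seal_directive → adjourn_session); contrapositively O(¬adjourn_session → ¬seal_directive). Since O(¬adjourn_session) holds, K gives O(¬seal_directive).
With premise 6, O(¬seal_directive → ¬seal_evidence), the K-axiom yields O(¬seal_evidence).
Applying K to premise 9 (O(¬seal_evidence → renew_evidence)) and O(¬seal_evidence) yields O(renew_evidence).
Yet premise 8 states O(¬renew_evidence).
We now have both O(renew_evidence) and O(¬renew_evidence) — renew_evidence is simultaneously obligatory and forbidden, violating the D-axiom.

Inconsistent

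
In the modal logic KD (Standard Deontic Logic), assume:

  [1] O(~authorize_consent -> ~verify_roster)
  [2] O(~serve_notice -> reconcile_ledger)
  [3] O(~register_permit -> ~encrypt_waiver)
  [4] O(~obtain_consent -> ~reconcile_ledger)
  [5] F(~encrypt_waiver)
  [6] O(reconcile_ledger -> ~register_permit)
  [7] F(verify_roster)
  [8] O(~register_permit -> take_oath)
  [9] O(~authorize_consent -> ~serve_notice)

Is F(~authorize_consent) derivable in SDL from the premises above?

Yes

F(~encrypt_waiver) at premise 5 means O(encrypt_waiver).
Premise 3 is O(~register_permit -> ~encrypt_waiver); contrapositively O(encrypt_waiver -> register_permit). Since O(encrypt_waiver) holds, K gives O(register_permit).
Premise 6 is O(reconcile_ledger -> ~register_permit); contrapositively O(register_permit -> ~reconcile_ledger). Since O(register_permit) holds, K gives O(~reconcile_ledger).
Premise 2, O(~serve_notice -> reconcile_ledger), contraposes to O(~reconcile_ledger -> serve_notice); with O(~reconcile_ledger) we get O(serve_notice).
Premise 9, O(~authorize_consent -> ~serve_notice), contraposes to O(serve_notice -> authorize_consent); with O(serve_notice) we get O(authorize_consent).
Premises 1, 4, 7, 8 do not contribute to this derivation.
So O(authorize_consent) holds, i.e. F(~authorize_consent). The claim follows.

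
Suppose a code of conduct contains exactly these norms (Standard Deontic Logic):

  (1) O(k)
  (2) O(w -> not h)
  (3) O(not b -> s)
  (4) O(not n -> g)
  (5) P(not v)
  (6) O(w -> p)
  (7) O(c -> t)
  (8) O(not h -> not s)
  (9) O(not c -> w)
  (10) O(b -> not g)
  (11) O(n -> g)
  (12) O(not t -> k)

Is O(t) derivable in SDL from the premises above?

Yes

Premises 11 and 4 are O(n -> g) and O(not n -> g); every ideal world satisfies n or not n, so in either case g holds — hence O(g).
The contrapositive of premise 10 (O(b -> not g)) is O(g -> not b), and O(g) is already established, so O(not b).
From O(not b) and premise 3, O(not b -> s), we obtain O(s).
Premise 8, O(not h -> not s), contraposes to O(s -> h); with O(s) we get O(h).
Premise 2, O(w -> not h), contraposes to O(h -> not w); with O(h) we get O(not w).
The contrapositive of premise 9 (O(not c -> w)) is O(not w -> c), and O(not w) is already established, so O(c).
From O(c) and premise 7, O(c -> t), we obtain O(t).
Premises 1, 5, 6, 12 do not contribute to this derivation.
So O(t) follows.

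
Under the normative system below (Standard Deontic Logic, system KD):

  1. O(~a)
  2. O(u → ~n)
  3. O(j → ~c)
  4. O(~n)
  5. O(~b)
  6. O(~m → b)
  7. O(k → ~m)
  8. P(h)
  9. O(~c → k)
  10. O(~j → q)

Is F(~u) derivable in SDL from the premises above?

Premise 2 is O(u → ~n); even if O(~n) held, inferring O(u) would be affirming the consequent — invalid.
No other premise forces O(u). An ideal world satisfying every premise can still have ~u true, so F(~u) is not derivable.

No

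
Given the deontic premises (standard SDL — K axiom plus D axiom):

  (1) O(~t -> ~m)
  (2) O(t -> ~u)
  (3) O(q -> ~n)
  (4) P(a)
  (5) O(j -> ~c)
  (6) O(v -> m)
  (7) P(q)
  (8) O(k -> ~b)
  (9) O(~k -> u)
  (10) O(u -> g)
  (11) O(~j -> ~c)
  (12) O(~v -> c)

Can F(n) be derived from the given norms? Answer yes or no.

No

Premise 3 is O(q -> ~n), but O(q) is not derivable from the premises (the permission P(q) asserts only ~O(~q), not O(q)), so it does not yield O(~n).
No other premise forces O(~n). An ideal world satisfying every premise can still have n true, so F(n) is not derivable.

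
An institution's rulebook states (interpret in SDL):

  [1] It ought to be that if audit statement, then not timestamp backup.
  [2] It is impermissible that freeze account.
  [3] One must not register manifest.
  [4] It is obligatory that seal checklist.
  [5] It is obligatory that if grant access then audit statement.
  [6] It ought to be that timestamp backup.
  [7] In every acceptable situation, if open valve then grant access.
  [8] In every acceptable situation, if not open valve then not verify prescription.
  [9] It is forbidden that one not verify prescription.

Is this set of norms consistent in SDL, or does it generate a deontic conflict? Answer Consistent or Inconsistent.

Premise 6 states O(timestamp_backup) outright.
Premise 1, O(audit_statement → ¬timestamp_backup), contraposes to O(timestamp_backup → ¬audit_statement); with O(timestamp_backup) we get O(¬audit_statement).
The contrapositive of premise 5 (O(grant_access → audit_statement)) is O(¬audit_statement → ¬grant_access), and O(¬audit_statement) is already established, so O(¬grant_access).
Premise 7 is O(open_valve → grant_access); contrapositively O(¬grant_access → ¬open_valve). Since O(¬grant_access) holds, K gives O(¬open_valve).
With premise 8, O(¬open_valve → ¬verify_prescription), the K-axiom yields O(¬verify_prescription).
Yet premise 9 is F(¬verify_prescription), i.e. O(verify_prescription).
We now have both O(¬verify_prescription) and O(verify_prescription) — verify_prescription is simultaneously obligatory and forbidden, violating the D-axiom.

Inconsistent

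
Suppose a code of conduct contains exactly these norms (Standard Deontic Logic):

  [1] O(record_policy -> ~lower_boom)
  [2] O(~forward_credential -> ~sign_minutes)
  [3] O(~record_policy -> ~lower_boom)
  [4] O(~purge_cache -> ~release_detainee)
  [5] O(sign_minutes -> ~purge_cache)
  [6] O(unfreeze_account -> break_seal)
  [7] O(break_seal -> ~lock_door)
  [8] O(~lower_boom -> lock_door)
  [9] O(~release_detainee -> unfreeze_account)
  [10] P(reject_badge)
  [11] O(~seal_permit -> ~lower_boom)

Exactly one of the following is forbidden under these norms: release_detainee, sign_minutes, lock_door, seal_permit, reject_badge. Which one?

By case analysis on ~record_policy: premise 3 gives O(~record_policy -> ~lower_boom) and premise 1 gives O(record_policy -> ~lower_boom), so O(~lower_boom) either way.
From O(~lower_boom) and premise 8, O(~lower_boom -> lock_door), we obtain O(lock_door).
The contrapositive of premise 7 (O(break_seal -> ~lock_door)) is O(lock_door -> ~break_seal), and O(lock_door) is already established, so O(~break_seal).
The contrapositive of premise 6 (O(unfreeze_account -> break_seal)) is O(~break_seal -> ~unfreeze_account), and O(~break_seal) is already established, so O(~unfreeze_account).
Premise 9, O(~release_detainee -> unfreeze_account), contraposes to O(~unfreeze_account -> release_detainee); with O(~unfreeze_account) we get O(release_detainee).
The contrapositive of premise 4 (O(~purge_cache -> ~release_detainee)) is O(release_detainee -> purge_cache), and O(release_detainee) is already established, so O(purge_cache).
Premise 5 is O(sign_minutes -> ~purge_cache); contrapositively O(purge_cache -> ~sign_minutes). Since O(purge_cache) holds, K gives O(~sign_minutes).
So O(~sign_minutes) holds, i.e. sign_minutes is forbidden. None of the other listed options is forbidden under the premises.

sign_minutes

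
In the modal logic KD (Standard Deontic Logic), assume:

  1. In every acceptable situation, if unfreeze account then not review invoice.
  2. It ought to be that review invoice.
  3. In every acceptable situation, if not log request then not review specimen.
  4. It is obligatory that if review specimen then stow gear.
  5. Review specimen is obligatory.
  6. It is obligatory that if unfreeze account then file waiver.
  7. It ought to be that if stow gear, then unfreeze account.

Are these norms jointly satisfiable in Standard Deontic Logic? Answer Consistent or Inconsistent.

Inconsistent

Premise 2 gives O(review_invoice).
Premise 1 is O(unfreeze_account → ¬review_invoice); contrapositively O(review_invoice → ¬unfreeze_account). Since O(review_invoice) holds, K gives O(¬unfreeze_account).
The contrapositive of premise 7 (O(stow_gear → unfreeze_account)) is O(¬unfreeze_account → ¬stow_gear), and O(¬unfreeze_account) is already established, so O(¬stow_gear).
The contrapositive of premise 4 (O(review_specimen → stow_gear)) is O(¬stow_gear → ¬review_specimen), and O(¬stow_gear) is already established, so O(¬review_specimen).
However, premise 5 gives O(review_specimen).
We now have both O(¬review_specimen) and O(review_specimen) — review_specimen is simultaneously obligatory and forbidden, violating the D-axiom.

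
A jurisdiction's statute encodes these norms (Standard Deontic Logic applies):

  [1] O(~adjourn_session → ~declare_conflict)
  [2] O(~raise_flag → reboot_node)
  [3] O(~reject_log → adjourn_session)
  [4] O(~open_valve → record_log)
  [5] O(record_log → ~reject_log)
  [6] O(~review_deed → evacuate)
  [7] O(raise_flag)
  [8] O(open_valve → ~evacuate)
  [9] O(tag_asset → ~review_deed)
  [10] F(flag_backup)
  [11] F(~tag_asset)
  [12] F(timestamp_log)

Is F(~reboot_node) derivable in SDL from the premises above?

No

Premise 2 is O(~raise_flag → reboot_node), but O(~raise_flag) is not derivable from the premises, so it does not yield O(reboot_node).
No other premise forces O(reboot_node). An ideal world satisfying every premise can still have ~reboot_node true, so F(~reboot_node) is not derivable.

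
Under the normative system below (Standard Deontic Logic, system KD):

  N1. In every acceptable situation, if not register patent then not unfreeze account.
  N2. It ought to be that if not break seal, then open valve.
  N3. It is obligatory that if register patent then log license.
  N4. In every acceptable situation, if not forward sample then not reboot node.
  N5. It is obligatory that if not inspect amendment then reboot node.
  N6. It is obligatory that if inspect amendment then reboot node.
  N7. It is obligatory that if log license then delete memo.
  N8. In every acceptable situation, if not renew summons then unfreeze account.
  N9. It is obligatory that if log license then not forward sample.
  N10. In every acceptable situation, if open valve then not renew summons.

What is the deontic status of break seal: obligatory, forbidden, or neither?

Premises 6 and 5 cover both cases: O(inspect_amendment → reboot_node) and O(¬inspect_amendment → reboot_node). Since inspect_amendment ∨ ¬inspect_amendment is a tautology, O(reboot_node) follows.
The contrapositive of premise 4 (O(¬forward_sample → ¬reboot_node)) is O(reboot_node → forward_sample), and O(reboot_node) is already established, so O(forward_sample).
Premise 9 is O(log_license → ¬forward_sample); contrapositively O(forward_sample → ¬log_license). Since O(forward_sample) holds, K gives O(¬log_license).
Premise 3, O(register_patent → log_license), contraposes to O(¬log_license → ¬register_patent); with O(¬log_license) we get O(¬register_patent).
Premise 1 is O(¬register_patent → ¬unfreeze_account); since O(¬register_patent), deontic closure gives O(¬unfreeze_account).
The contrapositive of premise 8 (O(¬renew_summons → unfreeze_account)) is O(¬unfreeze_account → renew_summons), and O(¬unfreeze_account) is already established, so O(renew_summons).
The contrapositive of premise 10 (O(open_valve → ¬renew_summons)) is O(renew_summons → ¬open_valve), and O(renew_summons) is already established, so O(¬open_valve).
Premise 2, O(¬break_seal → open_valve), contraposes to O(¬open_valve → break_seal); with O(¬open_valve) we get O(break_seal).
Premise 7 does not contribute to this derivation.
Hence break_seal is obligatory.

Obligatory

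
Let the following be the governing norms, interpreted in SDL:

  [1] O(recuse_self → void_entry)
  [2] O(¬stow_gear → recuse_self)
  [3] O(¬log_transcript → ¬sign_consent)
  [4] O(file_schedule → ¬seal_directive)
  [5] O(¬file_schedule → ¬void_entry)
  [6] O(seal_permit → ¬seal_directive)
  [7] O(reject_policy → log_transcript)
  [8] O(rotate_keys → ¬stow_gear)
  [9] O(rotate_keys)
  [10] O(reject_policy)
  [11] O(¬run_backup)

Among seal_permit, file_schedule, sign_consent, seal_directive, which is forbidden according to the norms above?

From premise 9 we have O(rotate_keys).
Premise 8 is O(rotate_keys → ¬stow_gear); since O(rotate_keys), deontic closure gives O(¬stow_gear).
Applying K to premise 2 (O(¬stow_gear → recuse_self)) and O(¬stow_gear) yields O(recuse_self).
Premise 1 is O(recuse_self → void_entry); since O(recuse_self), deontic closure gives O(void_entry).
Premise 5 is O(¬file_schedule → ¬void_entry); contrapositively O(void_entry → file_schedule). Since O(void_entry) holds, K gives O(file_schedule).
Premise 4 is O(file_schedule → ¬seal_directive); since O(file_schedule), deontic closure gives O(¬seal_directive).
So O(¬seal_directive) holds, i.e. seal_directive is forbidden. None of the other listed options is forbidden under the premises.

seal_directive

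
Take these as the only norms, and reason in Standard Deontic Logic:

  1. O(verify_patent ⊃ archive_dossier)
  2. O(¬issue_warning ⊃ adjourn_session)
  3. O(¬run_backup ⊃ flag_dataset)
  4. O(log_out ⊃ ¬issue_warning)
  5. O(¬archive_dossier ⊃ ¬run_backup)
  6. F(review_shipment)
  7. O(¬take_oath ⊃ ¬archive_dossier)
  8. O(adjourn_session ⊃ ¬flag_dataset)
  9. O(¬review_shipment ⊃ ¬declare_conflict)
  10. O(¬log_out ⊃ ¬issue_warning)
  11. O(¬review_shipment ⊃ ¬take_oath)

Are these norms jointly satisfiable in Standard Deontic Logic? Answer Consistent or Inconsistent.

By case analysis on ¬log_out: premise 10 gives O(¬log_out ⊃ ¬issue_warning) and premise 4 gives O(log_out ⊃ ¬issue_warning), so O(¬issue_warning) either way.
Applying K to premise 2 (O(¬issue_warning ⊃ adjourn_session)) and O(¬issue_warning) yields O(adjourn_session).
From O(adjourn_session) and premise 8, O(adjourn_session ⊃ ¬flag_dataset), we obtain O(¬flag_dataset).
The contrapositive of premise 3 (O(¬run_backup ⊃ flag_dataset)) is O(¬flag_dataset ⊃ run_backup), and O(¬flag_dataset) is already established, so O(run_backup).
Premise 5 is O(¬archive_dossier ⊃ ¬run_backup); contrapositively O(run_backup ⊃ archive_dossier). Since O(run_backup) holds, K gives O(archive_dossier).
The contrapositive of premise 7 (O(¬take_oath ⊃ ¬archive_dossier)) is O(archive_dossier ⊃ take_oath), and O(archive_dossier) is already established, so O(take_oath).
Premise 11 is O(¬review_shipment ⊃ ¬take_oath); contrapositively O(take_oath ⊃ review_shipment). Since O(take_oath) holds, K gives O(review_shipment).
But premise 6, F(review_shipment), means O(¬review_shipment).
We now have both O(review_shipment) and O(¬review_shipment) — review_shipment is simultaneously obligatory and forbidden, violating the D-axiom.

Inconsistent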